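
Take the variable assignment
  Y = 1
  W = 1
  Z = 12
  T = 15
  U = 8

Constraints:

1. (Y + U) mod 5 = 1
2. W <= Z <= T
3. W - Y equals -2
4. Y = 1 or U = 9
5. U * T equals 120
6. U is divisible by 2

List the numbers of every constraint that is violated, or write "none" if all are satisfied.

1. Y + U = 9; 9 mod 5 = 4, not 1 — violated.
2. values 1 <= 12 <= 15 — OK.
3. W - Y = 1 - 1 = 0, not -2 — violated.
4. Y = 1 = 1 (first disjunct) — OK.
5. U * T = 8 * 15 = 120 — OK.
6. 8 / 2 = 4, so 2 divides 8 — OK.

Constraints 1 and 3 are violated.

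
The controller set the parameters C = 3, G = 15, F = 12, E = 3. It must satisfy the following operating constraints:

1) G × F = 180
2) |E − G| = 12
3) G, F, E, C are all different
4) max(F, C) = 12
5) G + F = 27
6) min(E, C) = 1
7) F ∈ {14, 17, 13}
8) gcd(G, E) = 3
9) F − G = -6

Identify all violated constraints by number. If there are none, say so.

Constraints 3, 6, 7, 9 do not hold.

1) G × F = 15 × 12 = 180  yes
2) |3 − 15| = 12  yes
3) E = C = 3, not all different  no
4) max(12, 3) = 12  yes
5) G + F = 15 + 12 = 27  yes
6) min(3, 3) = 3, not 1  no
7) F = 12 is not in {14, 17, 13}  no
8) gcd(15, 3) = 3  yes
9) F − G = 12 − 15 = -3, not -6  no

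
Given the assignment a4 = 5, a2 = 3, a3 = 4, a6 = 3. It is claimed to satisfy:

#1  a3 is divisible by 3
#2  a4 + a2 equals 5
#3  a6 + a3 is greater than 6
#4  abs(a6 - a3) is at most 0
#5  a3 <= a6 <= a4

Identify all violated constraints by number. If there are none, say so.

The assignment fails constraints 1, 2, 4, 5.

#1 4 = 3*1 + 1, so 3 does not divide 4  false
#2 a4 + a2 = 5 + 3 = 8, not 5  false
#3 a6 + a3 = 3 + 4 = 7; 7 > 6  true
#4 abs(3 - 4) = 1; 1 > 0, exceeds bound 0  false
#5 values 4, 3, 5; a3 = 4 is not <= a6 = 3  false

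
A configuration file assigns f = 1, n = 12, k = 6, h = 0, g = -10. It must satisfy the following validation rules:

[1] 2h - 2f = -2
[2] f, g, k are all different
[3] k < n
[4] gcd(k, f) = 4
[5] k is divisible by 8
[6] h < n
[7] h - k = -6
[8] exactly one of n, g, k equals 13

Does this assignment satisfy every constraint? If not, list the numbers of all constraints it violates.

[1] 2h - 2f = 2(0) - 2(1) = -2  yes
[2] values 1, -10, 6 are pairwise distinct  yes
[3] k = 6, n = 12; 6 < 12  yes
[4] gcd(6, 1) = 1, not 4  no
[5] 6 = 8*0 + 6, so 8 does not divide 6  no
[6] h = 0, n = 12; 0 < 12  yes
[7] h - k = 0 - 6 = -6  yes
[8] n=12, g=-10, k=6; 0 of them equal 13, not exactly one  no

Constraints 4, 5, 8 do not hold.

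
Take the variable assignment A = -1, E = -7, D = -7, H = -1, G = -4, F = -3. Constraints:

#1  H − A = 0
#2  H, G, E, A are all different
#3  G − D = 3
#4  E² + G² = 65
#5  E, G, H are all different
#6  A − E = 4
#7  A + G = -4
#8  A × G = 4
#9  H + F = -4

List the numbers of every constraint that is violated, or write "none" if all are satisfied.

#1 H − A = -1 − (-1) = 0  ✔
#2 H = A = -1, not all different  ✘
#3 G − D = -4 − (-7) = 3  ✔
#4 E² + G² = (-7)² + (-4)² = 49 + 16 = 65  ✔
#5 values -7, -4, -1 are pairwise distinct  ✔
#6 A − E = -1 − (-7) = 6, not 4  ✘
#7 A + G = -1 + (-4) = -5, not -4  ✘
#8 A × G = -1 × (-4) = 4  ✔
#9 H + F = -1 + (-3) = -4  ✔

Constraints 2, 6, and 7 do not hold.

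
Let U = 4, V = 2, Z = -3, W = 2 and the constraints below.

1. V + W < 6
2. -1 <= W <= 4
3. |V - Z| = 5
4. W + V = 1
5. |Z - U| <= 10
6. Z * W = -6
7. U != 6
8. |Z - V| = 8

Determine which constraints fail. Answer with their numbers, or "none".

The assignment fails constraints 4 and 8.

1. V + W = 2 + 2 = 4; 4 < 6 — holds.
2. W = 2 lies in [-1, 4] — holds.
3. |2 - (-3)| = 5 — holds.
4. W + V = 2 + 2 = 4, not 1 — fails.
5. |-3 - 4| = 7; 7 ≤ 10 — holds.
6. Z * W = -3 * 2 = -6 — holds.
7. U = 4, and 4 ≠ 6 — holds.
8. |-3 - 2| = 5, not 8 — fails.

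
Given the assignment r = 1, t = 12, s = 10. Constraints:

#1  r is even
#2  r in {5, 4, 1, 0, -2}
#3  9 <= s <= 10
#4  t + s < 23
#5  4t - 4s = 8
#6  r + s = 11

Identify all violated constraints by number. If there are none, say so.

#1 r = 1 is odd — violated.
#2 r = 1 is in {5, 4, 1, 0, -2} — satisfied.
#3 s = 10 lies in [9, 10] — satisfied.
#4 t + s = 12 + 10 = 22; 22 < 23 — satisfied.
#5 4t - 4s = 4(12) - 4(10) = 8 — satisfied.
#6 r + s = 1 + 10 = 11 — satisfied.

Violated: 1.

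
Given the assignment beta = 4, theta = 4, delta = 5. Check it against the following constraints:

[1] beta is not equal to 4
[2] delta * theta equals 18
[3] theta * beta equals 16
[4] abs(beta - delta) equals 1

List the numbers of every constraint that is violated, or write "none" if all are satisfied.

[1] beta = 4, but 4 is required to differ  ✘
[2] delta * theta = 5 * 4 = 20, not 18  ✘
[3] theta * beta = 4 * 4 = 16  ✔
[4] abs(4 - 5) = 1  ✔

No — constraints 1 and 2 are not satisfied.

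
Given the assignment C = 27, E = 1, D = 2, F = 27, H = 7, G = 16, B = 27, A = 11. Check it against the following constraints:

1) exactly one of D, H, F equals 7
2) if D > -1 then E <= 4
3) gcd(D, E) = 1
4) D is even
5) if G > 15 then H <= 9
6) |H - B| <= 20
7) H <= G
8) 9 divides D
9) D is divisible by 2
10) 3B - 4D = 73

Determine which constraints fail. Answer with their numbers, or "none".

1) D=2, H=7, F=27; 1 of them equals 7 — holds.
2) D = 2 > -1, so we need E ≤ 4; E = 1 ≤ 4 — holds.
3) gcd(2, 1) = 1 — holds.
4) D = 2 is even — holds.
5) G = 16 > 15, so we need H ≤ 9; H = 7 ≤ 9 — holds.
6) |7 - 27| = 20; 20 ≤ 20 — holds.
7) H = 7, G = 16; 7 ≤ 16 — holds.
8) 2 = 9*0 + 2, so 9 does not divide 2 — does not hold.
9) 2 / 2 = 1, so 2 divides 2 — holds.
10) 3B - 4D = 3(27) - 4(2) = 73 — holds.

Constraint 8 is violated.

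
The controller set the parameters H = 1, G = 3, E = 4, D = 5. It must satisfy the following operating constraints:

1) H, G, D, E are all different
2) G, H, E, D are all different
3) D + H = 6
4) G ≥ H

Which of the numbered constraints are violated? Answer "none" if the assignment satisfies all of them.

1) values 1, 3, 5, 4 are pairwise distinct  holds
2) values 3, 1, 4, 5 are pairwise distinct  holds
3) D + H = 5 + 1 = 6  holds
4) G = 3, H = 1; 3 ≥ 1  holds

None — every constraint holds.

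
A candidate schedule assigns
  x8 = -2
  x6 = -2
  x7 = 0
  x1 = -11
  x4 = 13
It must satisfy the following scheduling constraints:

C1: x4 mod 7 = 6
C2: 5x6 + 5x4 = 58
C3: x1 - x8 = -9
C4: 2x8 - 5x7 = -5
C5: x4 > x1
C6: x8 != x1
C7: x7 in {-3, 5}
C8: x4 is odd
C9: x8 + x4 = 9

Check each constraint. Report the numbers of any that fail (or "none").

C1: 13 mod 7 = 6 — holds.
C2: 5x6 + 5x4 = 5(-2) + 5(13) = 55, not 58 — does not hold.
C3: x1 - x8 = -11 - (-2) = -9 — holds.
C4: 2x8 - 5x7 = 2(-2) - 5(0) = -4, not -5 — does not hold.
C5: x4 = 13, x1 = -11; 13 > -11 — holds.
C6: x8 = -2, x1 = -11; distinct — holds.
C7: x7 = 0 is not in {-3, 5} — does not hold.
C8: x4 = 13 is odd — holds.
C9: x8 + x4 = -2 + 13 = 11, not 9 — does not hold.

Constraints 2, 4, 7, and 9 do not hold.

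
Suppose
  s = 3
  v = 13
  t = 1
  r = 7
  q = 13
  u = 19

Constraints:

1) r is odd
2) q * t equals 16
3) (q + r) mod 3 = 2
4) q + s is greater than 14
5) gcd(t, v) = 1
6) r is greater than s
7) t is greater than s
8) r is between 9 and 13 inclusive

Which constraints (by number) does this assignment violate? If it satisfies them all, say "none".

1) r = 7 is odd — holds.
2) q * t = 13 * 1 = 13, not 16 — fails.
3) q + r = 20; 20 mod 3 = 2 — holds.
4) q + s = 13 + 3 = 16; 16 > 14 — holds.
5) gcd(1, 13) = 1 — holds.
6) r = 7, s = 3; 7 > 3 — holds.
7) t = 1, s = 3; 1 ≤ 3 (want >) — fails.
8) r = 7 is outside [9, 13] — fails.

The assignment fails constraints 2, 7, and 8.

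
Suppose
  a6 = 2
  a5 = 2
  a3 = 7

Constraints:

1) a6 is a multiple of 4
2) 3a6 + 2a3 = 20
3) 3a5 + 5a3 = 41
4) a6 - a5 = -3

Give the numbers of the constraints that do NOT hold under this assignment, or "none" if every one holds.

1) 2 = 4*0 + 2, so 4 does not divide 2  no
2) 3a6 + 2a3 = 3(2) + 2(7) = 20  yes
3) 3a5 + 5a3 = 3(2) + 5(7) = 41  yes
4) a6 - a5 = 2 - 2 = 0, not -3  no

Violated: 1, 4.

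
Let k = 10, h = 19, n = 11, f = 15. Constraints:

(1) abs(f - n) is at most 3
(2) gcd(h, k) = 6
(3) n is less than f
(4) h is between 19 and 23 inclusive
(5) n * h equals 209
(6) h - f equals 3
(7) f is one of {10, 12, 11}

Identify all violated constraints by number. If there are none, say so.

Violated: 1, 2, 6, and 7.

(1) abs(15 - 11) = 4; 4 > 3, exceeds bound 3 — violated.
(2) gcd(19, 10) = 1, not 6 — violated.
(3) n = 11, f = 15; 11 < 15 — OK.
(4) h = 19 lies in [19, 23] — OK.
(5) n * h = 11 * 19 = 209 — OK.
(6) h - f = 19 - 15 = 4, not 3 — violated.
(7) f = 15 is not in {10, 12, 11} — violated.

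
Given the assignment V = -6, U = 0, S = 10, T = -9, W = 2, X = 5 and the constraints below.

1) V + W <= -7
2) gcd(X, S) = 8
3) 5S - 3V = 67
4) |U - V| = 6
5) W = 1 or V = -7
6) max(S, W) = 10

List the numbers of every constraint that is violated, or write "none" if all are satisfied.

Constraints 1, 2, 3, and 5 are violated.

1) V + W = -6 + 2 = -4; -4 > -7, bound -7 not met — fails.
2) gcd(5, 10) = 5, not 8 — fails.
3) 5S - 3V = 5(10) - 3(-6) = 68, not 67 — fails.
4) |0 - (-6)| = 6 — holds.
5) W = 2 ≠ 1 and V = -6 ≠ -7; both disjuncts false — fails.
6) max(10, 2) = 10 — holds.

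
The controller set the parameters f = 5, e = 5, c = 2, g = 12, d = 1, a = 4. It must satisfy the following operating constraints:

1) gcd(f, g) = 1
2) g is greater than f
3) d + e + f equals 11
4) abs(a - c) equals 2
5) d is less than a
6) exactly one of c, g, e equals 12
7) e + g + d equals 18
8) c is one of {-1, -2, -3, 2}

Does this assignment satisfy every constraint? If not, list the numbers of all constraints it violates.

1) gcd(5, 12) = 1 — OK.
2) g = 12, f = 5; 12 > 5 — OK.
3) d + e + f = 1 + 5 + 5 = 11 — OK.
4) abs(4 - 2) = 2 — OK.
5) d = 1, a = 4; 1 < 4 — OK.
6) c=2, g=12, e=5; 1 of them equals 12 — OK.
7) e + g + d = 5 + 12 + 1 = 18 — OK.
8) c = 2 is in {-1, -2, -3, 2} — OK.

The assignment satisfies every constraint.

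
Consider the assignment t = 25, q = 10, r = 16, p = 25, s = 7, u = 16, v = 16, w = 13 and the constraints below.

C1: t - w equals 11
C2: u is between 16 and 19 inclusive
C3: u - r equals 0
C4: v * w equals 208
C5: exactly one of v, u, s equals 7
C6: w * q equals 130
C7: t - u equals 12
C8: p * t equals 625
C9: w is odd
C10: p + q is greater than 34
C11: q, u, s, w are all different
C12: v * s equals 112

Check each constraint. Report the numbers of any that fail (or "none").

Violated: 1 and 7.

C1: t - w = 25 - 13 = 12, not 11 — does not hold.
C2: u = 16 lies in [16, 19] — holds.
C3: u - r = 16 - 16 = 0 — holds.
C4: v * w = 16 * 13 = 208 — holds.
C5: v=16, u=16, s=7; 1 of them equals 7 — holds.
C6: w * q = 13 * 10 = 130 — holds.
C7: t - u = 25 - 16 = 9, not 12 — does not hold.
C8: p * t = 25 * 25 = 625 — holds.
C9: w = 13 is odd — holds.
C10: p + q = 25 + 10 = 35; 35 > 34 — holds.
C11: values 10, 16, 7, 13 are pairwise distinct — holds.
C12: v * s = 16 * 7 = 112 — holds.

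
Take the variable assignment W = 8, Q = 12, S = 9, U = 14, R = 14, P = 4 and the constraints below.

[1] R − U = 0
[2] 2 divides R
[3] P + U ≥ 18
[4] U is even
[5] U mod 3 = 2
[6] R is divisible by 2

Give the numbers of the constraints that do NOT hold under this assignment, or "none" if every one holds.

Yes — all constraints hold.

[1] R − U = 14 − 14 = 0  yes
[2] 14 / 2 = 7, so 2 divides 14  yes
[3] P + U = 4 + 14 = 18; 18 ≥ 18  yes
[4] U = 14 is even  yes
[5] 14 mod 3 = 2  yes
[6] 14 / 2 = 7, so 2 divides 14  yes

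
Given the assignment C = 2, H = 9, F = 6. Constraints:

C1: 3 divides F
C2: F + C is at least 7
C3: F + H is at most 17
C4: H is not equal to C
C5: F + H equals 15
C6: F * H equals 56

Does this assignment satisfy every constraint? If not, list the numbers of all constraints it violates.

C1: 6 / 3 = 2, so 3 divides 6  holds
C2: F + C = 6 + 2 = 8; 8 ≥ 7  holds
C3: F + H = 6 + 9 = 15; 15 ≤ 17  holds
C4: H = 9, C = 2; distinct  holds
C5: F + H = 6 + 9 = 15  holds
C6: F * H = 6 * 9 = 54, not 56  fails

Violated: 6.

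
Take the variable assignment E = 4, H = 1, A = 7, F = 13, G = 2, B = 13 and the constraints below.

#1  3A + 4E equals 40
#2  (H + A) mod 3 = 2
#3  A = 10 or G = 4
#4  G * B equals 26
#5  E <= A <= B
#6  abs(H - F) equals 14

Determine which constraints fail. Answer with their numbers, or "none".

Constraints 1, 3, 6 do not hold.

#1 3A + 4E = 3(7) + 4(4) = 37, not 40 — does not hold.
#2 H + A = 8; 8 mod 3 = 2 — holds.
#3 A = 7 ≠ 10 and G = 2 ≠ 4; both disjuncts false — does not hold.
#4 G * B = 2 * 13 = 26 — holds.
#5 values 4 <= 7 <= 13 — holds.
#6 abs(1 - 13) = 12, not 14 — does not hold.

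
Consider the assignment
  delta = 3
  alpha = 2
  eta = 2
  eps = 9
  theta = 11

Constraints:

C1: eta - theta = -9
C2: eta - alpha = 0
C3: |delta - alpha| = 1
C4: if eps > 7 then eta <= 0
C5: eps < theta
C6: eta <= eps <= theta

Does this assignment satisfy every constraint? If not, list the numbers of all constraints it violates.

C1: eta - theta = 2 - 11 = -9 — holds.
C2: eta - alpha = 2 - 2 = 0 — holds.
C3: |3 - 2| = 1 — holds.
C4: eps = 9 > 7, so we need eta ≤ 0; but eta = 2 > 0 — does not hold.
C5: eps = 9, theta = 11; 9 < 11 — holds.
C6: values 2 <= 9 <= 11 — holds.

Constraint 4 is violated.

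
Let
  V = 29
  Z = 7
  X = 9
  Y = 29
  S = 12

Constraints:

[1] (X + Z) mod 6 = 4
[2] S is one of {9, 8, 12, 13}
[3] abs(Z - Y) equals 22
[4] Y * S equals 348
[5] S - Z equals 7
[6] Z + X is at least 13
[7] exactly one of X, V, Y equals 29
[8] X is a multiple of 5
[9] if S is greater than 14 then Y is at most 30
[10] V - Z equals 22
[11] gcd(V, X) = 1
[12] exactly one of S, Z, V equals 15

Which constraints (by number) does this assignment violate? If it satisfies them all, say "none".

Constraints 5, 7, 8, and 12 are violated.

[1] X + Z = 16; 16 mod 6 = 4 — OK.
[2] S = 12 is in {9, 8, 12, 13} — OK.
[3] abs(7 - 29) = 22 — OK.
[4] Y * S = 29 * 12 = 348 — OK.
[5] S - Z = 12 - 7 = 5, not 7 — violated.
[6] Z + X = 7 + 9 = 16; 16 ≥ 13 — OK.
[7] X=9, V=29, Y=29; 2 of them equal 29, not exactly one — violated.
[8] 9 = 5*1 + 4, so 5 does not divide 9 — violated.
[9] S = 12, not > 14; antecedent false, conditional vacuously true — OK.
[10] V - Z = 29 - 7 = 22 — OK.
[11] gcd(29, 9) = 1 — OK.
[12] S=12, Z=7, V=29; 0 of them equal 15, not exactly one — violated.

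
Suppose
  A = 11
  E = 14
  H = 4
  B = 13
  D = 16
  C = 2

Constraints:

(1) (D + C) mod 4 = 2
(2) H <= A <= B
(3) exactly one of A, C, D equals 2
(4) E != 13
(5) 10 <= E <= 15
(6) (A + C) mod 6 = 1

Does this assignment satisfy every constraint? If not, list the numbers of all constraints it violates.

(1) D + C = 18; 18 mod 4 = 2  ✔
(2) values 4 <= 11 <= 13  ✔
(3) A=11, C=2, D=16; 1 of them equals 2  ✔
(4) E = 14, and 14 ≠ 13  ✔
(5) E = 14 lies in [10, 15]  ✔
(6) A + C = 13; 13 mod 6 = 1  ✔

All constraints are satisfied.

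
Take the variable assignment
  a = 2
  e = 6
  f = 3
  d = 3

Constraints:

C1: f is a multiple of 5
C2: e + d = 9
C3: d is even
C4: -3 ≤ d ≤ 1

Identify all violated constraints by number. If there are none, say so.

C1: 3 = 5×0 + 3, so 5 does not divide 3  ✘
C2: e + d = 6 + 3 = 9  ✔
C3: d = 3 is odd  ✘
C4: d = 3 is outside [-3, 1]  ✘

Constraints 1, 3, and 4 are violated.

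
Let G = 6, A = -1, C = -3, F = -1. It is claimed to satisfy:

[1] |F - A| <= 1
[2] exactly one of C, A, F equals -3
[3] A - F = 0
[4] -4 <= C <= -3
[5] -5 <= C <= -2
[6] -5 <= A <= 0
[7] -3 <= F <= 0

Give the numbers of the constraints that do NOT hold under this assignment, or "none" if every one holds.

[1] |-1 - (-1)| = 0; 0 ≤ 1  OK
[2] C=-3, A=-1, F=-1; 1 of them equals -3  OK
[3] A - F = -1 - (-1) = 0  OK
[4] C = -3 lies in [-4, -3]  OK
[5] C = -3 lies in [-5, -2]  OK
[6] A = -1 lies in [-5, 0]  OK
[7] F = -1 lies in [-3, 0]  OK

Yes — all constraints hold.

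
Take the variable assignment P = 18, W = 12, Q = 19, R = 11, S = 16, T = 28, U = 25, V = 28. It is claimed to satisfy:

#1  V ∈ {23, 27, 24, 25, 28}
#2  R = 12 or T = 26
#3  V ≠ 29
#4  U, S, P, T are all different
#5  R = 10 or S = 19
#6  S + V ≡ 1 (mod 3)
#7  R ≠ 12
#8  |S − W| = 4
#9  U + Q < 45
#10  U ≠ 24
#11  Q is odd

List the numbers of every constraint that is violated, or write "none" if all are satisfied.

Violated: 2, 5, and 6.

#1 V = 28 is in {23, 27, 24, 25, 28} — OK.
#2 R = 11 ≠ 12 and T = 28 ≠ 26; both disjuncts false — violated.
#3 V = 28, and 28 ≠ 29 — OK.
#4 values 25, 16, 18, 28 are pairwise distinct — OK.
#5 R = 11 ≠ 10 and S = 16 ≠ 19; both disjuncts false — violated.
#6 S + V = 44; 44 mod 3 = 2, not 1 — violated.
#7 R = 11, and 11 ≠ 12 — OK.
#8 |16 − 12| = 4 — OK.
#9 U + Q = 25 + 19 = 44; 44 < 45 — OK.
#10 U = 25, and 25 ≠ 24 — OK.
#11 Q = 19 is odd — OK.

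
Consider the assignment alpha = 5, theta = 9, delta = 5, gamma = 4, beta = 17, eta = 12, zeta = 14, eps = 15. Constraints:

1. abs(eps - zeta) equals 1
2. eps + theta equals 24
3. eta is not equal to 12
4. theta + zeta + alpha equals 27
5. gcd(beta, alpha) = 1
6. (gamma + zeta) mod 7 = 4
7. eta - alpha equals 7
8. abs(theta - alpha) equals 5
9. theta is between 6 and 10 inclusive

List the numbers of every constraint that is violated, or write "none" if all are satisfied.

Violated: 3, 4, and 8.

1. abs(15 - 14) = 1 — holds.
2. eps + theta = 15 + 9 = 24 — holds.
3. eta = 12, but 12 is required to differ — fails.
4. theta + zeta + alpha = 9 + 14 + 5 = 28, not 27 — fails.
5. gcd(17, 5) = 1 — holds.
6. gamma + zeta = 18; 18 mod 7 = 4 — holds.
7. eta - alpha = 12 - 5 = 7 — holds.
8. abs(9 - 5) = 4, not 5 — fails.
9. theta = 9 lies in [6, 10] — holds.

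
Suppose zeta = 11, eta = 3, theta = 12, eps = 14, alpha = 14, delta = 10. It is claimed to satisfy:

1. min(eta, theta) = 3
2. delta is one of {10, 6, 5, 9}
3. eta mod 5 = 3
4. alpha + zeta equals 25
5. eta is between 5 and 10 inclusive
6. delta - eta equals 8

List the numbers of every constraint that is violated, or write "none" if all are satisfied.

1. min(3, 12) = 3  holds
2. delta = 10 is in {10, 6, 5, 9}  holds
3. 3 mod 5 = 3  holds
4. alpha + zeta = 14 + 11 = 25  holds
5. eta = 3 is outside [5, 10]  fails
6. delta - eta = 10 - 3 = 7, not 8  fails

The assignment fails constraints 5 and 6.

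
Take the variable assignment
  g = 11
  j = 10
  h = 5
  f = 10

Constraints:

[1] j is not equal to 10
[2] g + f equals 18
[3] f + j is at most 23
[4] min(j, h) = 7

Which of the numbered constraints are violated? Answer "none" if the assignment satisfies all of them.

The assignment fails constraints 1, 2, 4.

[1] j = 10, but 10 is required to differ — violated.
[2] g + f = 11 + 10 = 21, not 18 — violated.
[3] f + j = 10 + 10 = 20; 20 ≤ 23 — satisfied.
[4] min(10, 5) = 5, not 7 — violated.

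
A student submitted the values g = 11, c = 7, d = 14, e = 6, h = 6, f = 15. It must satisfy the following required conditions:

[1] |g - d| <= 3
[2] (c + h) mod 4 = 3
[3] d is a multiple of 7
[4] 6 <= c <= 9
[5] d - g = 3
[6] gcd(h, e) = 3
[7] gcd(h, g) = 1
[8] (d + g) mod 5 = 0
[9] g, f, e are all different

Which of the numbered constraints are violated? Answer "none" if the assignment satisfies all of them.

Violated: 2, 6.

[1] |11 - 14| = 3; 3 ≤ 3  ✓
[2] c + h = 13; 13 mod 4 = 1, not 3  ✗
[3] 14 / 7 = 2, so 7 divides 14  ✓
[4] c = 7 lies in [6, 9]  ✓
[5] d - g = 14 - 11 = 3  ✓
[6] gcd(6, 6) = 6, not 3  ✗
[7] gcd(6, 11) = 1  ✓
[8] d + g = 25; 25 mod 5 = 0  ✓
[9] values 11, 15, 6 are pairwise distinct  ✓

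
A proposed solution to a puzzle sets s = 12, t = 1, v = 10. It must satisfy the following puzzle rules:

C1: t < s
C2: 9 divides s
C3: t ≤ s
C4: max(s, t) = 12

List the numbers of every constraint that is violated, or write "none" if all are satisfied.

Violated: 2.

C1: t = 1, s = 12; 1 < 12 — holds.
C2: 12 = 9×1 + 3, so 9 does not divide 12 — fails.
C3: t = 1, s = 12; 1 ≤ 12 — holds.
C4: max(12, 1) = 12 — holds.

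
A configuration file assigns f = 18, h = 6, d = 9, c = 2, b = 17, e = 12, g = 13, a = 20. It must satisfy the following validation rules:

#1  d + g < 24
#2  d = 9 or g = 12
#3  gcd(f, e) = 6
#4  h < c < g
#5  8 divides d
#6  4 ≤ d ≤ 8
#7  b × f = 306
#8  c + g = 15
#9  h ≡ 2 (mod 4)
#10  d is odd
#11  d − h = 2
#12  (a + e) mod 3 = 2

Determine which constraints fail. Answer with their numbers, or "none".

#1 d + g = 9 + 13 = 22; 22 < 24  OK
#2 d = 9 = 9 (first disjunct)  OK
#3 gcd(18, 12) = 6  OK
#4 values 6, 2, 13; h = 6 is not < c = 2  FAIL
#5 9 = 8×1 + 1, so 8 does not divide 9  FAIL
#6 d = 9 is outside [4, 8]  FAIL
#7 b × f = 17 × 18 = 306  OK
#8 c + g = 2 + 13 = 15  OK
#9 6 mod 4 = 2  OK
#10 d = 9 is odd  OK
#11 d − h = 9 − 6 = 3, not 2  FAIL
#12 a + e = 32; 32 mod 3 = 2  OK

Constraints 4, 5, 6, 11 are violated.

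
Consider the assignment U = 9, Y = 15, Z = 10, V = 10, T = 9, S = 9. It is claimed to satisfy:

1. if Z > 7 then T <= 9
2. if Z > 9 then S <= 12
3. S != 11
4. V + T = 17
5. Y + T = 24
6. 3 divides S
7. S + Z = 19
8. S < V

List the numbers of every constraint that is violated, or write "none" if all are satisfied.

1. Z = 10 > 7, so we need T ≤ 9; T = 9 ≤ 9 — holds.
2. Z = 10 > 9, so we need S ≤ 12; S = 9 ≤ 12 — holds.
3. S = 9, and 9 ≠ 11 — holds.
4. V + T = 10 + 9 = 19, not 17 — fails.
5. Y + T = 15 + 9 = 24 — holds.
6. 9 / 3 = 3, so 3 divides 9 — holds.
7. S + Z = 9 + 10 = 19 — holds.
8. S = 9, V = 10; 9 < 10 — holds.

Violated: 4.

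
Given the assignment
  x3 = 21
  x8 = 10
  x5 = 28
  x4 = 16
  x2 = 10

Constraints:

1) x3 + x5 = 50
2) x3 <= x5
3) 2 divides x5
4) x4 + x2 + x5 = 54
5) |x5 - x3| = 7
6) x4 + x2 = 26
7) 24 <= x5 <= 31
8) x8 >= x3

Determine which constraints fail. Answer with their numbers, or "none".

No — constraints 1, 8 are not satisfied.

1) x3 + x5 = 21 + 28 = 49, not 50  fails
2) x3 = 21, x5 = 28; 21 ≤ 28  holds
3) 28 / 2 = 14, so 2 divides 28  holds
4) x4 + x2 + x5 = 16 + 10 + 28 = 54  holds
5) |28 - 21| = 7  holds
6) x4 + x2 = 16 + 10 = 26  holds
7) x5 = 28 lies in [24, 31]  holds
8) x8 = 10, x3 = 21; 10 < 21 (want ≥)  fails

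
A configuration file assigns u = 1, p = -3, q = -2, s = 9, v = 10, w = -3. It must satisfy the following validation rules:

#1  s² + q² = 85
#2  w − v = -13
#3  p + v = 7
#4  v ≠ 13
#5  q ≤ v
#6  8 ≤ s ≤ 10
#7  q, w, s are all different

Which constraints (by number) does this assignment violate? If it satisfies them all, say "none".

#1 s² + q² = 9² + (-2)² = 81 + 4 = 85 — holds.
#2 w − v = -3 − 10 = -13 — holds.
#3 p + v = -3 + 10 = 7 — holds.
#4 v = 10, and 10 ≠ 13 — holds.
#5 q = -2, v = 10; -2 ≤ 10 — holds.
#6 s = 9 lies in [8, 10] — holds.
#7 values -2, -3, 9 are pairwise distinct — holds.

Yes — all constraints hold.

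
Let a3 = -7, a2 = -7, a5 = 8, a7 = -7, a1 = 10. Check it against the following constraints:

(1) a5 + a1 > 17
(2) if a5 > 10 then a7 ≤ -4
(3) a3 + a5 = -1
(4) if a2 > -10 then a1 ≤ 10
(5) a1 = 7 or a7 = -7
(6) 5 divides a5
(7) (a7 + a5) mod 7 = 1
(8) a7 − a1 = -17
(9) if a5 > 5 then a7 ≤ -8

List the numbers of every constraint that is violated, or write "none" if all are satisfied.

(1) a5 + a1 = 8 + 10 = 18; 18 > 17  ✔
(2) a5 = 8, not > 10; antecedent false, conditional vacuously true  ✔
(3) a3 + a5 = -7 + 8 = 1, not -1  ✘
(4) a2 = -7 > -10, so we need a1 ≤ 10; a1 = 10 ≤ 10  ✔
(5) a1 = 10 ≠ 7, but a7 = -7 = -7 (second disjunct)  ✔
(6) 8 = 5×1 + 3, so 5 does not divide 8  ✘
(7) a7 + a5 = 1; 1 mod 7 = 1  ✔
(8) a7 − a1 = -7 − 10 = -17  ✔
(9) a5 = 8 > 5, so we need a7 ≤ -8; but a7 = -7 > -8  ✘

Constraints 3, 6, 9 are violated.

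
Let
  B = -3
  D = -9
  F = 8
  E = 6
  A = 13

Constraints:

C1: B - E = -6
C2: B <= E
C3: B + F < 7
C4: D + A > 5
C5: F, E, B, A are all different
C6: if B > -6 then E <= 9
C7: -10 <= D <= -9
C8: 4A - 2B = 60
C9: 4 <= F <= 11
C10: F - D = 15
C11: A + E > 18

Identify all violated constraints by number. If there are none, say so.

The assignment fails constraints 1, 4, 8, and 10.

C1: B - E = -3 - 6 = -9, not -6 — fails.
C2: B = -3, E = 6; -3 ≤ 6 — holds.
C3: B + F = -3 + 8 = 5; 5 < 7 — holds.
C4: D + A = -9 + 13 = 4; 4 ≤ 5, bound 5 not met — fails.
C5: values 8, 6, -3, 13 are pairwise distinct — holds.
C6: B = -3 > -6, so we need E ≤ 9; E = 6 ≤ 9 — holds.
C7: D = -9 lies in [-10, -9] — holds.
C8: 4A - 2B = 4(13) - 2(-3) = 58, not 60 — fails.
C9: F = 8 lies in [4, 11] — holds.
C10: F - D = 8 - (-9) = 17, not 15 — fails.
C11: A + E = 13 + 6 = 19; 19 > 18 — holds.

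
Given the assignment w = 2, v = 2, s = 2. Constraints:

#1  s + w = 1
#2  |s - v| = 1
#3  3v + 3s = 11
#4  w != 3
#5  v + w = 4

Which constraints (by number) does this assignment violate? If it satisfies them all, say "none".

#1 s + w = 2 + 2 = 4, not 1  ✗
#2 |2 - 2| = 0, not 1  ✗
#3 3v + 3s = 3(2) + 3(2) = 12, not 11  ✗
#4 w = 2, and 2 ≠ 3  ✓
#5 v + w = 2 + 2 = 4  ✓

The assignment fails constraints 1, 2, and 3.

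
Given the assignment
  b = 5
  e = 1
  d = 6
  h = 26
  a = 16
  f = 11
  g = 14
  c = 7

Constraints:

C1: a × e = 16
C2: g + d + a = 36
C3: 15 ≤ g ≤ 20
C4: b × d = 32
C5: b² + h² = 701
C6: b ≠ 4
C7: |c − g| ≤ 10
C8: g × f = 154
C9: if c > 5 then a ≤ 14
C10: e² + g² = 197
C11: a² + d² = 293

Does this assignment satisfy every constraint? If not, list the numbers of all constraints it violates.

Constraints 3, 4, 9, 11 do not hold.

C1: a × e = 16 × 1 = 16  ✓
C2: g + d + a = 14 + 6 + 16 = 36  ✓
C3: g = 14 is outside [15, 20]  ✗
C4: b × d = 5 × 6 = 30, not 32  ✗
C5: b² + h² = 5² + 26² = 25 + 676 = 701  ✓
C6: b = 5, and 5 ≠ 4  ✓
C7: |7 − 14| = 7; 7 ≤ 10  ✓
C8: g × f = 14 × 11 = 154  ✓
C9: c = 7 > 5, so we need a ≤ 14; but a = 16 > 14  ✗
C10: e² + g² = 1² + 14² = 1 + 196 = 197  ✓
C11: a² + d² = 16² + 6² = 256 + 36 = 292, not 293  ✗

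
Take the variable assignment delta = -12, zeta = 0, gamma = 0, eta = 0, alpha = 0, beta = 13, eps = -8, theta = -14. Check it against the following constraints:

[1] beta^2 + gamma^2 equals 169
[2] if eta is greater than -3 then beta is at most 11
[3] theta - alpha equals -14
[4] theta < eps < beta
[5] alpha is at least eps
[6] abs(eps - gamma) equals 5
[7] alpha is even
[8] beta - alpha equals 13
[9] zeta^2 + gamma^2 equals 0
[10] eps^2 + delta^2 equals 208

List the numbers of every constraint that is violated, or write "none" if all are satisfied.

Violated: 2 and 6.

[1] beta^2 + gamma^2 = 13^2 + 0^2 = 169 + 0 = 169  ✓
[2] eta = 0 > -3, so we need beta ≤ 11; but beta = 13 > 11  ✗
[3] theta - alpha = -14 - 0 = -14  ✓
[4] values -14 < -8 < 13  ✓
[5] alpha = 0, eps = -8; 0 ≥ -8  ✓
[6] abs(-8 - 0) = 8, not 5  ✗
[7] alpha = 0 is even  ✓
[8] beta - alpha = 13 - 0 = 13  ✓
[9] zeta^2 + gamma^2 = 0^2 + 0^2 = 0 + 0 = 0  ✓
[10] eps^2 + delta^2 = (-8)^2 + (-12)^2 = 64 + 144 = 208  ✓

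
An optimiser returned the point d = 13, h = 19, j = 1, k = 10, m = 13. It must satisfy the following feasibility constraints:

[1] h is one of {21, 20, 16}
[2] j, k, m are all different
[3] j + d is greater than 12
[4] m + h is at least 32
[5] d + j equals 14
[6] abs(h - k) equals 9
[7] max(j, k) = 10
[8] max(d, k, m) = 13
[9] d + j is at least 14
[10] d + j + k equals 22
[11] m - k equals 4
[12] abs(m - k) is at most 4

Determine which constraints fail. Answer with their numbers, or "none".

The assignment fails constraints 1, 10, 11.

[1] h = 19 is not in {21, 20, 16} — fails.
[2] values 1, 10, 13 are pairwise distinct — holds.
[3] j + d = 1 + 13 = 14; 14 > 12 — holds.
[4] m + h = 13 + 19 = 32; 32 ≥ 32 — holds.
[5] d + j = 13 + 1 = 14 — holds.
[6] abs(19 - 10) = 9 — holds.
[7] max(1, 10) = 10 — holds.
[8] max(13, 10, 13) = 13 — holds.
[9] d + j = 13 + 1 = 14; 14 ≥ 14 — holds.
[10] d + j + k = 13 + 1 + 10 = 24, not 22 — fails.
[11] m - k = 13 - 10 = 3, not 4 — fails.
[12] abs(13 - 10) = 3; 3 ≤ 4 — holds.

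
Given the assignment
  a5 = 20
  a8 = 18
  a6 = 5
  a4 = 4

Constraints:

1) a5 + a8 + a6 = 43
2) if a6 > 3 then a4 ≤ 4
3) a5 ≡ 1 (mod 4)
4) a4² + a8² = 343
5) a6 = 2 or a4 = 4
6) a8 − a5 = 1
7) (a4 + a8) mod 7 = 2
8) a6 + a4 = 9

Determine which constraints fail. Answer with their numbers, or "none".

1) a5 + a8 + a6 = 20 + 18 + 5 = 43 — OK.
2) a6 = 5 > 3, so we need a4 ≤ 4; a4 = 4 ≤ 4 — OK.
3) 20 mod 4 = 0, not 1 — violated.
4) a4² + a8² = 4² + 18² = 16 + 324 = 340, not 343 — violated.
5) a6 = 5 ≠ 2, but a4 = 4 = 4 (second disjunct) — OK.
6) a8 − a5 = 18 − 20 = -2, not 1 — violated.
7) a4 + a8 = 22; 22 mod 7 = 1, not 2 — violated.
8) a6 + a4 = 5 + 4 = 9 — OK.

The assignment fails constraints 3, 4, 6, and 7.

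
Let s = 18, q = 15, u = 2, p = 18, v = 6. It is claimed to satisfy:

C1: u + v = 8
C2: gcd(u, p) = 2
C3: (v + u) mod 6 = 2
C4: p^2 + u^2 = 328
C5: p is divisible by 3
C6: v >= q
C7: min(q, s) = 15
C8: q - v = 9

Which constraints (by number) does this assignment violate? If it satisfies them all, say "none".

C1: u + v = 2 + 6 = 8 — holds.
C2: gcd(2, 18) = 2 — holds.
C3: v + u = 8; 8 mod 6 = 2 — holds.
C4: p^2 + u^2 = 18^2 + 2^2 = 324 + 4 = 328 — holds.
C5: 18 / 3 = 6, so 3 divides 18 — holds.
C6: v = 6, q = 15; 6 < 15 (want ≥) — fails.
C7: min(15, 18) = 15 — holds.
C8: q - v = 15 - 6 = 9 — holds.

The assignment fails constraint 6.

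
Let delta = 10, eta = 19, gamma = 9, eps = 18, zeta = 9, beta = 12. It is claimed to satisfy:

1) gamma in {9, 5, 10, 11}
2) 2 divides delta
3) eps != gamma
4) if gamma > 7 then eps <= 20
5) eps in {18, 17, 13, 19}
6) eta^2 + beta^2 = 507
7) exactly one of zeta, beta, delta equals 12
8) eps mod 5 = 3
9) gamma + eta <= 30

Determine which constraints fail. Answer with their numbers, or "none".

1) gamma = 9 is in {9, 5, 10, 11} — holds.
2) 10 / 2 = 5, so 2 divides 10 — holds.
3) eps = 18, gamma = 9; distinct — holds.
4) gamma = 9 > 7, so we need eps ≤ 20; eps = 18 ≤ 20 — holds.
5) eps = 18 is in {18, 17, 13, 19} — holds.
6) eta^2 + beta^2 = 19^2 + 12^2 = 361 + 144 = 505, not 507 — does not hold.
7) zeta=9, beta=12, delta=10; 1 of them equals 12 — holds.
8) 18 mod 5 = 3 — holds.
9) gamma + eta = 9 + 19 = 28; 28 ≤ 30 — holds.

No — constraint 6 is not satisfied.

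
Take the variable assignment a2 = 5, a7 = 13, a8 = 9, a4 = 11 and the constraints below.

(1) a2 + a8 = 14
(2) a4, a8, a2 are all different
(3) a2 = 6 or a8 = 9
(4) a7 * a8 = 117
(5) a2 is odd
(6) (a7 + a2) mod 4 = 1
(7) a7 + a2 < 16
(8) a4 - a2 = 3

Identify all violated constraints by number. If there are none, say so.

The assignment fails constraints 6, 7, 8.

(1) a2 + a8 = 5 + 9 = 14 — holds.
(2) values 11, 9, 5 are pairwise distinct — holds.
(3) a2 = 5 ≠ 6, but a8 = 9 = 9 (second disjunct) — holds.
(4) a7 * a8 = 13 * 9 = 117 — holds.
(5) a2 = 5 is odd — holds.
(6) a7 + a2 = 18; 18 mod 4 = 2, not 1 — does not hold.
(7) a7 + a2 = 13 + 5 = 18; 18 ≥ 16, bound 16 not met — does not hold.
(8) a4 - a2 = 11 - 5 = 6, not 3 — does not hold.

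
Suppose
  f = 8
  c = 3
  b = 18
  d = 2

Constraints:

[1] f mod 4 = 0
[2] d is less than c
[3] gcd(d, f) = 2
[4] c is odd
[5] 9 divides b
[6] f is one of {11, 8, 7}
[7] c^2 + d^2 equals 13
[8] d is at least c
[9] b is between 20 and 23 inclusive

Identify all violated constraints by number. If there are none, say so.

Constraints 8, 9 are violated.

[1] 8 mod 4 = 0 — OK.
[2] d = 2, c = 3; 2 < 3 — OK.
[3] gcd(2, 8) = 2 — OK.
[4] c = 3 is odd — OK.
[5] 18 / 9 = 2, so 9 divides 18 — OK.
[6] f = 8 is in {11, 8, 7} — OK.
[7] c^2 + d^2 = 3^2 + 2^2 = 9 + 4 = 13 — OK.
[8] d = 2, c = 3; 2 < 3 (want ≥) — violated.
[9] b = 18 is outside [20, 23] — violated.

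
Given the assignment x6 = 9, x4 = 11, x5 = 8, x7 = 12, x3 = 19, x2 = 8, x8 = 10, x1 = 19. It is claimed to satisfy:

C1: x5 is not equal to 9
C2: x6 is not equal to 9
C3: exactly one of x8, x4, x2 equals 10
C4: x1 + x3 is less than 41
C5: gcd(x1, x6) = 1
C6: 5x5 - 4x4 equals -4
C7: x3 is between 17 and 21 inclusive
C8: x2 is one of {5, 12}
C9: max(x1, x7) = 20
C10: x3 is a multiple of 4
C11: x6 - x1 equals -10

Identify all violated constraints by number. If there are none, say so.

The assignment fails constraints 2, 8, 9, and 10.

C1: x5 = 8, and 8 ≠ 9  holds
C2: x6 = 9, but 9 is required to differ  fails
C3: x8=10, x4=11, x2=8; 1 of them equals 10  holds
C4: x1 + x3 = 19 + 19 = 38; 38 < 41  holds
C5: gcd(19, 9) = 1  holds
C6: 5x5 - 4x4 = 5(8) - 4(11) = -4  holds
C7: x3 = 19 lies in [17, 21]  holds
C8: x2 = 8 is not in {5, 12}  fails
C9: max(19, 12) = 19, not 20  fails
C10: 19 = 4*4 + 3, so 4 does not divide 19  fails
C11: x6 - x1 = 9 - 19 = -10  holds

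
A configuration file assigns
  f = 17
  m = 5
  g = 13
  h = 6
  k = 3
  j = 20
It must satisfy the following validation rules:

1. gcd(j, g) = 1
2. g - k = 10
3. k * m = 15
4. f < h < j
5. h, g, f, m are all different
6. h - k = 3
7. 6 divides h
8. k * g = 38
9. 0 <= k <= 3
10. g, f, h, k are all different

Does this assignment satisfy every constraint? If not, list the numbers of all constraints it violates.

No — constraints 4 and 8 are not satisfied.

1. gcd(20, 13) = 1  holds
2. g - k = 13 - 3 = 10  holds
3. k * m = 3 * 5 = 15  holds
4. values 17, 6, 20; f = 17 is not < h = 6  fails
5. values 6, 13, 17, 5 are pairwise distinct  holds
6. h - k = 6 - 3 = 3  holds
7. 6 / 6 = 1, so 6 divides 6  holds
8. k * g = 3 * 13 = 39, not 38  fails
9. k = 3 lies in [0, 3]  holds
10. values 13, 17, 6, 3 are pairwise distinct  holds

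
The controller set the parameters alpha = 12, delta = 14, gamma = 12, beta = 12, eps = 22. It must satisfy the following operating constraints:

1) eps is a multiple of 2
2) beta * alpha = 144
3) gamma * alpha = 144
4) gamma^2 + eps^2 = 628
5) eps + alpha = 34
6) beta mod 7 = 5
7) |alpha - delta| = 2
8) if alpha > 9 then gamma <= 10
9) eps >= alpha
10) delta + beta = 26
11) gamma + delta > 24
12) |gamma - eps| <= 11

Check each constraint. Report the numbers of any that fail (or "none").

Constraint 8 does not hold.

1) 22 / 2 = 11, so 2 divides 22  ✔
2) beta * alpha = 12 * 12 = 144  ✔
3) gamma * alpha = 12 * 12 = 144  ✔
4) gamma^2 + eps^2 = 12^2 + 22^2 = 144 + 484 = 628  ✔
5) eps + alpha = 22 + 12 = 34  ✔
6) 12 mod 7 = 5  ✔
7) |12 - 14| = 2  ✔
8) alpha = 12 > 9, so we need gamma ≤ 10; but gamma = 12 > 10  ✘
9) eps = 22, alpha = 12; 22 ≥ 12  ✔
10) delta + beta = 14 + 12 = 26  ✔
11) gamma + delta = 12 + 14 = 26; 26 > 24  ✔
12) |12 - 22| = 10; 10 ≤ 11  ✔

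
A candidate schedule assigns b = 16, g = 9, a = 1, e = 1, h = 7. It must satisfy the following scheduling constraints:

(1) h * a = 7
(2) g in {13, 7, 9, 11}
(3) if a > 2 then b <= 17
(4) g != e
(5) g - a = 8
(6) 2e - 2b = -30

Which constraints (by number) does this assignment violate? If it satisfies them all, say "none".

(1) h * a = 7 * 1 = 7  OK
(2) g = 9 is in {13, 7, 9, 11}  OK
(3) a = 1, not > 2; antecedent false, conditional vacuously true  OK
(4) g = 9, e = 1; distinct  OK
(5) g - a = 9 - 1 = 8  OK
(6) 2e - 2b = 2(1) - 2(16) = -30  OK

All constraints are satisfied.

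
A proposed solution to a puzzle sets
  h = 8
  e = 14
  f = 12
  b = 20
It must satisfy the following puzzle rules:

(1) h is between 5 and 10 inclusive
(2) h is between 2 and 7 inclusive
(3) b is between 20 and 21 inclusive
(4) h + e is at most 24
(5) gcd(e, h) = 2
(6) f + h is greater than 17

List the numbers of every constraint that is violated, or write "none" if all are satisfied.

Violated: 2.

(1) h = 8 lies in [5, 10]  holds
(2) h = 8 is outside [2, 7]  fails
(3) b = 20 lies in [20, 21]  holds
(4) h + e = 8 + 14 = 22; 22 ≤ 24  holds
(5) gcd(14, 8) = 2  holds
(6) f + h = 12 + 8 = 20; 20 > 17  holds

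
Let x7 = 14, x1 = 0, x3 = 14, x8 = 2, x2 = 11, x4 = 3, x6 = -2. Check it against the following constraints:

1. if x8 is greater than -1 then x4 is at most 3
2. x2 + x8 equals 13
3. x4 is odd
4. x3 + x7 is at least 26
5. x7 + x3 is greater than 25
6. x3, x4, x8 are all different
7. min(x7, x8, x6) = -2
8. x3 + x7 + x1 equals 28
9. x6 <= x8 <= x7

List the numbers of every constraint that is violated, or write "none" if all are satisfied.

1. x8 = 2 > -1, so we need x4 ≤ 3; x4 = 3 ≤ 3  ✓
2. x2 + x8 = 11 + 2 = 13  ✓
3. x4 = 3 is odd  ✓
4. x3 + x7 = 14 + 14 = 28; 28 ≥ 26  ✓
5. x7 + x3 = 14 + 14 = 28; 28 > 25  ✓
6. values 14, 3, 2 are pairwise distinct  ✓
7. min(14, 2, -2) = -2  ✓
8. x3 + x7 + x1 = 14 + 14 + 0 = 28  ✓
9. values -2 <= 2 <= 14  ✓

The assignment satisfies every constraint.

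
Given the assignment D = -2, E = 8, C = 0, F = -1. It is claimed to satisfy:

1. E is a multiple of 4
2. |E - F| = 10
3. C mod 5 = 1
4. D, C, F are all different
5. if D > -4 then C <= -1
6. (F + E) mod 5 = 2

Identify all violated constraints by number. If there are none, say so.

Violated: 2, 3, 5.

1. 8 / 4 = 2, so 4 divides 8 — holds.
2. |8 - (-1)| = 9, not 10 — fails.
3. 0 mod 5 = 0, not 1 — fails.
4. values -2, 0, -1 are pairwise distinct — holds.
5. D = -2 > -4, so we need C ≤ -1; but C = 0 > -1 — fails.
6. F + E = 7; 7 mod 5 = 2 — holds.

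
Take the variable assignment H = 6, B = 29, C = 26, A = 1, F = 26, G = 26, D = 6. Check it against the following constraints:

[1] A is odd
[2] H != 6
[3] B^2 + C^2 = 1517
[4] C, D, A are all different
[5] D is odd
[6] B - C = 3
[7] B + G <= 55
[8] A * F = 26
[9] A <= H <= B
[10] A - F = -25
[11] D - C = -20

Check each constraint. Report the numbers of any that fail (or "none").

[1] A = 1 is odd — satisfied.
[2] H = 6, but 6 is required to differ — violated.
[3] B^2 + C^2 = 29^2 + 26^2 = 841 + 676 = 1517 — satisfied.
[4] values 26, 6, 1 are pairwise distinct — satisfied.
[5] D = 6 is even — violated.
[6] B - C = 29 - 26 = 3 — satisfied.
[7] B + G = 29 + 26 = 55; 55 ≤ 55 — satisfied.
[8] A * F = 1 * 26 = 26 — satisfied.
[9] values 1 <= 6 <= 29 — satisfied.
[10] A - F = 1 - 26 = -25 — satisfied.
[11] D - C = 6 - 26 = -20 — satisfied.

Violated: 2 and 5.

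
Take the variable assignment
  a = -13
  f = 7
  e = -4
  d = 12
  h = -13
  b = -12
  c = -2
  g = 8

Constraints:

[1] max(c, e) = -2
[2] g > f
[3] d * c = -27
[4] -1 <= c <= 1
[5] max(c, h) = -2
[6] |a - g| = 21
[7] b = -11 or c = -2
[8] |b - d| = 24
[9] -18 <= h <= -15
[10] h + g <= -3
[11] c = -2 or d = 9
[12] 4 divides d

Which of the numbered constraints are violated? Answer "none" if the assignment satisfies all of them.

No — constraints 3, 4, and 9 are not satisfied.

[1] max(-2, -4) = -2 — satisfied.
[2] g = 8, f = 7; 8 > 7 — satisfied.
[3] d * c = 12 * (-2) = -24, not -27 — violated.
[4] c = -2 is outside [-1, 1] — violated.
[5] max(-2, -13) = -2 — satisfied.
[6] |-13 - 8| = 21 — satisfied.
[7] b = -12 ≠ -11, but c = -2 = -2 (second disjunct) — satisfied.
[8] |-12 - 12| = 24 — satisfied.
[9] h = -13 is outside [-18, -15] — violated.
[10] h + g = -13 + 8 = -5; -5 ≤ -3 — satisfied.
[11] c = -2 = -2 (first disjunct) — satisfied.
[12] 12 / 4 = 3, so 4 divides 12 — satisfied.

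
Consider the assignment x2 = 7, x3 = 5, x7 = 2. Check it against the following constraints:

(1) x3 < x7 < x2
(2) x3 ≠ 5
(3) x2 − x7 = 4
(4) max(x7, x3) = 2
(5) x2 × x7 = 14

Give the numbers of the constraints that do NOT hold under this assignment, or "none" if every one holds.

(1) values 5, 2, 7; x3 = 5 is not < x7 = 2  no
(2) x3 = 5, but 5 is required to differ  no
(3) x2 − x7 = 7 − 2 = 5, not 4  no
(4) max(2, 5) = 5, not 2  no
(5) x2 × x7 = 7 × 2 = 14  yes

The assignment fails constraints 1, 2, 3, and 4.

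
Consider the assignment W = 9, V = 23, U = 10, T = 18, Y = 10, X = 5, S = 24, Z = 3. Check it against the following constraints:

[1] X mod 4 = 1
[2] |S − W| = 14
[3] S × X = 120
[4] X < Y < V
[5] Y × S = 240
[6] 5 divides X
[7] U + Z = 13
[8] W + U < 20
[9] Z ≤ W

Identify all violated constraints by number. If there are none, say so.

No — constraint 2 is not satisfied.

[1] 5 mod 4 = 1 — OK.
[2] |24 − 9| = 15, not 14 — violated.
[3] S × X = 24 × 5 = 120 — OK.
[4] values 5 < 10 < 23 — OK.
[5] Y × S = 10 × 24 = 240 — OK.
[6] 5 / 5 = 1, so 5 divides 5 — OK.
[7] U + Z = 10 + 3 = 13 — OK.
[8] W + U = 9 + 10 = 19; 19 < 20 — OK.
[9] Z = 3, W = 9; 3 ≤ 9 — OK.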